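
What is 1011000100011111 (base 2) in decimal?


1011000100011111 in decimal = 45343

45343


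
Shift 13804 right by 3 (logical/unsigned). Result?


0b11010111101100 >> 3 = 0b11010111101 = 1725

1725


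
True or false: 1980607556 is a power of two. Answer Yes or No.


0b1110110000011011010110001000100. Multiple bits set => No

No


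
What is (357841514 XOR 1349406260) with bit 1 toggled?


Step 1: 357841514 ^ 1349406260 = 1161458782
Step 2: 1161458782 ^ (1 << 1) = 1161458782 ^ 2 = 1161458780

1161458780


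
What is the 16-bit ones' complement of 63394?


63394 ^ 65535 = 2141

2141


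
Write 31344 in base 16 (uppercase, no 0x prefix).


31344 = 7A70 hex

7A70


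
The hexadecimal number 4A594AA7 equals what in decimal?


4A594AA7 hex = 1247365799 decimal

1247365799


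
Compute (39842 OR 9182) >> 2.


Step 1: 39842 | 9182 = 48126
Step 2: 48126 >> 2 = 12031

12031


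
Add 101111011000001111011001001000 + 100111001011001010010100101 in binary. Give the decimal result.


101111011000001111011001001000 + 100111001011001010010100101 = 110100010001101000101011101101 = 877038317

877038317


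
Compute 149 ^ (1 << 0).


149 ^ (1 << 0) = 149 ^ 1 = 148

148


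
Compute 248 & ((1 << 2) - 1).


248 & 3 = 0

0


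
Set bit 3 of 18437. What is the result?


18437 | (1 << 3) = 18437 | 8 = 18445

18445


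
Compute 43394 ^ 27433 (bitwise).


0b1010100110000010 ^ 0b110101100101001 = 0b1100001010101011 = 49835

49835


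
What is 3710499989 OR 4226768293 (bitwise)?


0b11011101001010011011110010010101 | 0b11111011111011110101110110100101 = 0b11111111111011111111110110110101 = 4293918133

4293918133


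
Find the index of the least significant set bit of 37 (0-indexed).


0b100101. Lowest set bit at position 0

0


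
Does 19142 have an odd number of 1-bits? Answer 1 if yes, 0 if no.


0b100101011000110 has 7 ones => parity 1

1


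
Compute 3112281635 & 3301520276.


0b10111001100000011010011000100011 & 0b11000100110010010011001110010100 = 0b10000000100000010010001000000000 = 2155946496

2155946496


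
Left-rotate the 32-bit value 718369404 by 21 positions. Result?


Rotate 0b101010110100010111001001111100 left by 21 (32-bit) = 0b1001111100001010101101000101110 = 1334139438

1334139438


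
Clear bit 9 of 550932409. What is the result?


550932409 & ~(1 << 9) = 550931897

550931897


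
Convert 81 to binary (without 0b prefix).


81 = 1010001 in binary

1010001


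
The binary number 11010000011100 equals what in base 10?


11010000011100 in decimal = 13340

13340


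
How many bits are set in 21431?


0b101001110110111 has 10 set bits

10


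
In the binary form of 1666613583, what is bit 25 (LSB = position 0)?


0b1100011010101101000000101001111, position 25 = 1

1


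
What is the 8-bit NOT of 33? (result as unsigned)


~0b100001 = 0b11011110 = 222 (8-bit unsigned)

222


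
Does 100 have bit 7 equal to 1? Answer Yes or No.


0b1100100, bit 7 = 0. No

No


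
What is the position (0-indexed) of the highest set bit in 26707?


0b110100001010011. Highest set bit at position 14

14


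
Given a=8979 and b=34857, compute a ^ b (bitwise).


8979 ^ 34857 = 43834

43834


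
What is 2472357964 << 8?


0b10010011010111010011000001001100 << 8 = 0b1001001101011101001100000100110000000000 = 632923638784

632923638784


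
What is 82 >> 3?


0b1010010 >> 3 = 0b1010 = 10

10


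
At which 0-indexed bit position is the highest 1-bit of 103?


0b1100111. Highest set bit at position 6

6


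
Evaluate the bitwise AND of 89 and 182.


0b1011001 & 0b10110110 = 0b10000 = 16

16


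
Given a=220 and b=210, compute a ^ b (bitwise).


220 ^ 210 = 14

14


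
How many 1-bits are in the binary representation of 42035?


0b1010010000110011 has 7 set bits

7


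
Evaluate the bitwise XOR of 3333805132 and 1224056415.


0b11000110101101011101010001001100 ^ 0b1001000111101011001111001011111 = 0b10001110010000000100101000010011 = 2386577939

2386577939


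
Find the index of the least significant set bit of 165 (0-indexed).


0b10100101. Lowest set bit at position 0

0


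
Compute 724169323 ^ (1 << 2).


724169323 ^ (1 << 2) = 724169323 ^ 4 = 724169327

724169327


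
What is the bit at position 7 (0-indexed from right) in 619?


0b1001101011, position 7 = 0

0


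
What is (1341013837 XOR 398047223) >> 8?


Step 1: 1341013837 ^ 398047223 = 1482131642
Step 2: 1482131642 >> 8 = 5789576

5789576


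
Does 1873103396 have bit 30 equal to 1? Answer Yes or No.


0b1101111101001010100101000100100, bit 30 = 1. Yes

Yes


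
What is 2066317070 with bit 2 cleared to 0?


2066317070 & ~(1 << 2) = 2066317066

2066317066


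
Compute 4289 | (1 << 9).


4289 | (1 << 9) = 4289 | 512 = 4801

4801


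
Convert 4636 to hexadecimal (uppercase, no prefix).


4636 = 121C hex

121C


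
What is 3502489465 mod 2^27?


3502489465 & 134217727 = 12828537

12828537


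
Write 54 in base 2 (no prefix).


54 = 110110 in binary

110110


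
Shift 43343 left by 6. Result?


0b1010100101001111 << 6 = 0b1010100101001111000000 = 2773952

2773952


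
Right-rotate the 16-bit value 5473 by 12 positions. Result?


Rotate 0b1010101100001 right by 12 (16-bit) = 0b101011000010001 = 22033

22033


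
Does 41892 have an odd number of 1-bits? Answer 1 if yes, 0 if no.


0b1010001110100100 has 7 ones => parity 1

1


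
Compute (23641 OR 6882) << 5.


Step 1: 23641 | 6882 = 24315
Step 2: 24315 << 5 = 778080

778080


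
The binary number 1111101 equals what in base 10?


1111101 in decimal = 125

125


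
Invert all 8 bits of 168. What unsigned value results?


168 ^ 255 = 87

87


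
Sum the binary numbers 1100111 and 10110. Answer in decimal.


1100111 + 10110 = 1111101 = 125

125


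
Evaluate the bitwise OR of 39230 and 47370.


0b1001100100111110 | 0b1011100100001010 = 0b1011100100111110 = 47422

47422


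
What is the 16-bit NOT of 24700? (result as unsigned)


~0b110000001111100 = 0b1001111110000011 = 40835 (16-bit unsigned)

40835


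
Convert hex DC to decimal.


DC hex = 220 decimal

220


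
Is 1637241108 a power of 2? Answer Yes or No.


0b1100001100101100101000100010100. Multiple bits set => No

No


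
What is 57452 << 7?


0b1110000001101100 << 7 = 0b11100000011011000000000 = 7353856

7353856


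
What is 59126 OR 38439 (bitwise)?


0b1110011011110110 | 0b1001011000100111 = 0b1111011011110111 = 63223

63223


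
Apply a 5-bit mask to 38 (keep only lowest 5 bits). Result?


38 & 31 = 6

6


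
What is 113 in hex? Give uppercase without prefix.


113 = 71 hex

71


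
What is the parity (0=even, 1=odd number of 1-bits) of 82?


0b1010010 has 3 ones => parity 1

1


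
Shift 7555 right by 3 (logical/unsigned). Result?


0b1110110000011 >> 3 = 0b1110110000 = 944

944


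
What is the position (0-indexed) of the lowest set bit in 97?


0b1100001. Lowest set bit at position 0

0


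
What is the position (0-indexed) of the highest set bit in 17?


0b10001. Highest set bit at position 4

4


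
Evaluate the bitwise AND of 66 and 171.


0b1000010 & 0b10101011 = 0b10 = 2

2


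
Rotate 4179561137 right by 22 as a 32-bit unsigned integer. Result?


Rotate 0b11111001000111110000101010110001 right by 22 (32-bit) = 0b1111100001010101100011111100100 = 2083178468

2083178468


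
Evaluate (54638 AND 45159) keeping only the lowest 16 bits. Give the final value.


Step 1: 54638 & 45159 = 36966
Step 2: 36966 & 65535 = 36966

36966


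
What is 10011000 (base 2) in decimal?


10011000 in decimal = 152

152


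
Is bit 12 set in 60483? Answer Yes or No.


0b1110110001000011, bit 12 = 0. No

No


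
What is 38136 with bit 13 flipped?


38136 ^ (1 << 13) = 38136 ^ 8192 = 46328

46328


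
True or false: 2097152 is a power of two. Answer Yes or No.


0b1000000000000000000000. Only one bit set => Yes

Yes


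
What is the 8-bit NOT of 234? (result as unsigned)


~0b11101010 = 0b10101 = 21 (8-bit unsigned)

21


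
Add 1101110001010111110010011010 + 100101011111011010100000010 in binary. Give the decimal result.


1101110001010111110010011010 + 100101011111011010100000010 = 10010011101010011000110011100 = 309670300

309670300


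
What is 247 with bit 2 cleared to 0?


247 & ~(1 << 2) = 243

243


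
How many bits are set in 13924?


0b11011001100100 has 7 set bits

7


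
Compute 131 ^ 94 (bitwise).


0b10000011 ^ 0b1011110 = 0b11011101 = 221

221


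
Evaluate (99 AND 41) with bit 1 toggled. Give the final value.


Step 1: 99 & 41 = 33
Step 2: 33 ^ (1 << 1) = 33 ^ 2 = 35

35


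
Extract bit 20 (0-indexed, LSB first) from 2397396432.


0b10001110111001010101110111010000, position 20 = 0

0


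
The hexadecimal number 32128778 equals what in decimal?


32128778 hex = 840075128 decimal

840075128


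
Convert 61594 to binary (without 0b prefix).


61594 = 1111000010011010 in binary

1111000010011010


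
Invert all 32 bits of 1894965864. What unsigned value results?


1894965864 ^ 4294967295 = 2400001431

2400001431


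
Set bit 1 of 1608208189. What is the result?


1608208189 | (1 << 1) = 1608208189 | 2 = 1608208191

1608208191


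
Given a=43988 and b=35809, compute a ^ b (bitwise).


43988 ^ 35809 = 8245

8245


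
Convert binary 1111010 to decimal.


1111010 in decimal = 122

122


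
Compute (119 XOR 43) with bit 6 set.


Step 1: 119 ^ 43 = 92
Step 2: 92 | (1 << 6) = 92 | 64 = 92

92


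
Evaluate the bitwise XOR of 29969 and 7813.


0b111010100010001 ^ 0b1111010000101 = 0b110101110010100 = 27540

27540


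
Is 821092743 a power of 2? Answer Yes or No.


0b110000111100001110000110000111. Multiple bits set => No

No


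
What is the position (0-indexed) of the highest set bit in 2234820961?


0b10000101001101001010100101100001. Highest set bit at position 31

31


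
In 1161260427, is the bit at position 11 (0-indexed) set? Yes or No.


0b1000101001101110110110110001011, bit 11 = 1. Yes

Yes


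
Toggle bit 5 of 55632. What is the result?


55632 ^ (1 << 5) = 55632 ^ 32 = 55664

55664


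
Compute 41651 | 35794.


0b1010001010110011 | 0b1000101111010010 = 0b1010101111110011 = 44019

44019


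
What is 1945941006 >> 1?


0b1110011111111001011010000001110 >> 1 = 0b111001111111100101101000000111 = 972970503

972970503


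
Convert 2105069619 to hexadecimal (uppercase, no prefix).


2105069619 = 7D78D033 hex

7D78D033


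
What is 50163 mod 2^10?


50163 & 1023 = 1011

1011


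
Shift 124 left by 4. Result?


0b1111100 << 4 = 0b11111000000 = 1984

1984


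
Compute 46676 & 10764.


0b1011011001010100 & 0b10101000001100 = 0b10001000000100 = 8708

8708


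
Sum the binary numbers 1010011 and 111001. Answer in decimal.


1010011 + 111001 = 10001100 = 140

140


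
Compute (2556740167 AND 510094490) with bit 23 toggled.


Step 1: 2556740167 & 510094490 = 409223170
Step 2: 409223170 ^ (1 << 23) = 409223170 ^ 8388608 = 417611778

417611778


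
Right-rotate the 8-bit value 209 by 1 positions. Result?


Rotate 0b11010001 right by 1 (8-bit) = 0b11101000 = 232

232


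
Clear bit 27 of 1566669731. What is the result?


1566669731 & ~(1 << 27) = 1432452003

1432452003


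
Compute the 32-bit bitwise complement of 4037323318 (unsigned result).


~0b11110000101001001010101000110110 = 0b1111010110110101010111001001 = 257643977 (32-bit unsigned)

257643977


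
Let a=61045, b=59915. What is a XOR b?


61045 ^ 59915 = 1150

1150


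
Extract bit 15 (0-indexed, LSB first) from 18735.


0b100100100101111, position 15 = 0

0


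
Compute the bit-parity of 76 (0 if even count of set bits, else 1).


0b1001100 has 3 ones => parity 1

1


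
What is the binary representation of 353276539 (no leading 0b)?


353276539 = 10101000011101001001001111011 in binary

10101000011101001001001111011


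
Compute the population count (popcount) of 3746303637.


0b11011111010011000000111010010101 has 17 set bits

17


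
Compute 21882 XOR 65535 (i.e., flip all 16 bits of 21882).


21882 ^ 65535 = 43653

43653


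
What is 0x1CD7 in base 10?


1CD7 hex = 7383 decimal

7383


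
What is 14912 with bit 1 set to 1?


14912 | (1 << 1) = 14912 | 2 = 14914

14914


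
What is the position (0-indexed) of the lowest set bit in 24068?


0b101111000000100. Lowest set bit at position 2

2


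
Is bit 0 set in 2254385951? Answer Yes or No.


0b10000110010111110011001100011111, bit 0 = 1. Yes

Yes


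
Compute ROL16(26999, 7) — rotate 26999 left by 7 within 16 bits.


Rotate 0b110100101110111 left by 7 (16-bit) = 0b1011101110110100 = 48052

48052


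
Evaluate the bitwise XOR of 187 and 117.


0b10111011 ^ 0b1110101 = 0b11001110 = 206

206


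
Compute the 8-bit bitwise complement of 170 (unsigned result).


~0b10101010 = 0b1010101 = 85 (8-bit unsigned)

85


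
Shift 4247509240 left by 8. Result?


0b11111101001010111101100011111000 << 8 = 0b1111110100101011110110001111100000000000 = 1087362365440

1087362365440


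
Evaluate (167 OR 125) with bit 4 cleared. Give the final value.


Step 1: 167 | 125 = 255
Step 2: 255 & ~(1 << 4) = 239

239


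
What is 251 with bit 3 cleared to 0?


251 & ~(1 << 3) = 243

243


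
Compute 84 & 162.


0b1010100 & 0b10100010 = 0b0 = 0

0


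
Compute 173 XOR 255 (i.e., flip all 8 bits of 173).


173 ^ 255 = 82

82


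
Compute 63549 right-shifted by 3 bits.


0b1111100000111101 >> 3 = 0b1111100000111 = 7943

7943


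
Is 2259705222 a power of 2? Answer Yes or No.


0b10000110101100000101110110000110. Multiple bits set => No

No


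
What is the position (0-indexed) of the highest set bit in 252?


0b11111100. Highest set bit at position 7

7


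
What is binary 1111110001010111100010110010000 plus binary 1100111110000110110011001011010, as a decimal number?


1111110001010111100010110010000 + 1100111110000110110011001011010 = 11100101111011110010101111101010 = 3857656810

3857656810


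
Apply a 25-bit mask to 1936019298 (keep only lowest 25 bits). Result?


1936019298 & 33554431 = 23416674

23416674


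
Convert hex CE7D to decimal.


CE7D hex = 52861 decimal

52861


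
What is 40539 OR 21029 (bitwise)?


0b1001111001011011 | 0b101001000100101 = 0b1101111001111111 = 56959

56959


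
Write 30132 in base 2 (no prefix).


30132 = 111010110110100 in binary

111010110110100


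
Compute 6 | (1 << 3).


6 | (1 << 3) = 6 | 8 = 14

14


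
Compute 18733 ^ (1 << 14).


18733 ^ (1 << 14) = 18733 ^ 16384 = 2349

2349


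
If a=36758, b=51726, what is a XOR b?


36758 ^ 51726 = 17816

17816


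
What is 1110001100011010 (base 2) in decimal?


1110001100011010 in decimal = 58138

58138


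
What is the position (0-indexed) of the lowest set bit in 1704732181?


0b1100101100111000010011000010101. Lowest set bit at position 0

0


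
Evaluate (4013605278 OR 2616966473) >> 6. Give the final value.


Step 1: 4013605278 | 2616966473 = 4294704607
Step 2: 4294704607 >> 6 = 67104759

67104759


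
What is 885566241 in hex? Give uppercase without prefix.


885566241 = 34C8AB21 hex

34C8AB21


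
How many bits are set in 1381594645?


0b1010010010110010111011000010101 has 15 set bits

15


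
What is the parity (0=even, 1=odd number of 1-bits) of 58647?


0b1110010100010111 has 9 ones => parity 1

1


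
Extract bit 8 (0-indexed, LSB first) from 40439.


0b1001110111110111, position 8 = 1

1


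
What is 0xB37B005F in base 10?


B37B005F hex = 3011182687 decimal

3011182687


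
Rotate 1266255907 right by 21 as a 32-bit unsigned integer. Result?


Rotate 0b1001011011110011000100000100011 right by 21 (32-bit) = 0b11001100010000010001101001011011 = 3426818651

3426818651


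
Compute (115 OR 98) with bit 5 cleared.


Step 1: 115 | 98 = 115
Step 2: 115 & ~(1 << 5) = 83

83


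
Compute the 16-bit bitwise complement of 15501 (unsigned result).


~0b11110010001101 = 0b1100001101110010 = 50034 (16-bit unsigned)

50034


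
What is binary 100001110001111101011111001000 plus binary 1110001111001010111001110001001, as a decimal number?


100001110001111101011111001000 + 1110001111001010111001110001001 = 10010011101011010100101101010001 = 2477607761

2477607761


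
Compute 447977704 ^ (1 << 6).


447977704 ^ (1 << 6) = 447977704 ^ 64 = 447977640

447977640


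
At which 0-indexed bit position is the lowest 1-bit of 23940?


0b101110110000100. Lowest set bit at position 2

2


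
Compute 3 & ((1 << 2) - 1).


3 & 3 = 3

3


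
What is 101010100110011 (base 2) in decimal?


101010100110011 in decimal = 21811

21811


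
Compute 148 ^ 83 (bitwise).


0b10010100 ^ 0b1010011 = 0b11000111 = 199

199


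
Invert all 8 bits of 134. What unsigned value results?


134 ^ 255 = 121

121


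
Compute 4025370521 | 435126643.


0b11101111111011100100011110011001 | 0b11001111011111000000101110011 = 0b11111111111011111100011111111011 = 4293904379

4293904379


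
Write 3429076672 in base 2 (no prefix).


3429076672 = 11001100011000111000111011000000 in binary

11001100011000111000111011000000


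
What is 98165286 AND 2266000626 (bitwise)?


0b101110110011110001000100110 & 0b10000111000100000110110011110010 = 0b101000100000110000000100010 = 84959266

84959266


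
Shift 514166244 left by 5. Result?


0b11110101001011000110111100100 << 5 = 0b1111010100101100011011110010000000 = 16453319808

16453319808


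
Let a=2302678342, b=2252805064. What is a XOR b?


2302678342 ^ 2252805064 = 252118670

252118670


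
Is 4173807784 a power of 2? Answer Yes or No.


0b11111000110001110100000010101000. Multiple bits set => No

No


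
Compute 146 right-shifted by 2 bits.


0b10010010 >> 2 = 0b100100 = 36

36


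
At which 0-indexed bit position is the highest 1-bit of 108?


0b1101100. Highest set bit at position 6

6


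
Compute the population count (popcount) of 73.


0b1001001 has 3 set bits

3


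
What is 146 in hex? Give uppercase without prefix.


146 = 92 hex

92


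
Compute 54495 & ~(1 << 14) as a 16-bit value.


54495 & ~(1 << 14) = 38111

38111


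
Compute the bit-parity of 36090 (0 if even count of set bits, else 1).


0b1000110011111010 has 9 ones => parity 1

1


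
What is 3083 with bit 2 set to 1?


3083 | (1 << 2) = 3083 | 4 = 3087

3087


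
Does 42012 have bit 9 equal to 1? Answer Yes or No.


0b1010010000011100, bit 9 = 0. No

No


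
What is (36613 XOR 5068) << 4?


Step 1: 36613 ^ 5068 = 40137
Step 2: 40137 << 4 = 642192

642192


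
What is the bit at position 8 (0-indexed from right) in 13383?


0b11010001000111, position 8 = 0

0


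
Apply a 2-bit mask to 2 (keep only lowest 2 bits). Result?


2 & 3 = 2

2


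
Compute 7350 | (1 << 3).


7350 | (1 << 3) = 7350 | 8 = 7358

7358


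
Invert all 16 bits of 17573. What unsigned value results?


17573 ^ 65535 = 47962

47962


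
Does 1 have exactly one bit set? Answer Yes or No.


0b1. Only one bit set => Yes

Yes


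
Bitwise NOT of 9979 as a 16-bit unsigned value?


~0b10011011111011 = 0b1101100100000100 = 55556 (16-bit unsigned)

55556


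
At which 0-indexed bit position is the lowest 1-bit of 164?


0b10100100. Lowest set bit at position 2

2


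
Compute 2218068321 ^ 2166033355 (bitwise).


0b10000100001101010000100101100001 ^ 0b10000001000110110000101111001011 = 0b101001011100000001010101010 = 86901418

86901418


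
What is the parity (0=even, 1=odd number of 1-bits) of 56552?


0b1101110011101000 has 9 ones => parity 1

1


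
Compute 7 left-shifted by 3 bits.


0b111 << 3 = 0b111000 = 56

56


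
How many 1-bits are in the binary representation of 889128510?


0b110100111111110000011000111110 has 18 set bits

18


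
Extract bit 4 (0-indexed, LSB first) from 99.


0b1100011, position 4 = 0

0


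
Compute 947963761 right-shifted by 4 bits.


0b111000100000001100011101110001 >> 4 = 0b11100010000000110001110111 = 59247735

59247735


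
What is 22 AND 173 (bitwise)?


0b10110 & 0b10101101 = 0b100 = 4

4


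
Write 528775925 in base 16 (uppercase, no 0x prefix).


528775925 = 1F847AF5 hex

1F847AF5


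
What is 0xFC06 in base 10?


FC06 hex = 64518 decimal

64518


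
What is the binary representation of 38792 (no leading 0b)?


38792 = 1001011110001000 in binary

1001011110001000


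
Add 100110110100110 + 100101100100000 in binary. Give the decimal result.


100110110100110 + 100101100100000 = 1001100011000110 = 39110

39110


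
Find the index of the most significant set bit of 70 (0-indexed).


0b1000110. Highest set bit at position 6

6


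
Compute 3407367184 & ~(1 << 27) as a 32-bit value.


3407367184 & ~(1 << 27) = 3273149456

3273149456


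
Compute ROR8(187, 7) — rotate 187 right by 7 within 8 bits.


Rotate 0b10111011 right by 7 (8-bit) = 0b1110111 = 119

119


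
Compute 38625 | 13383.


0b1001011011100001 | 0b11010001000111 = 0b1011011011100111 = 46823

46823


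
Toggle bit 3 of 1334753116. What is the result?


1334753116 ^ (1 << 3) = 1334753116 ^ 8 = 1334753108

1334753108


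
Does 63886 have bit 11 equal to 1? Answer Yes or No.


0b1111100110001110, bit 11 = 1. Yes

Yes


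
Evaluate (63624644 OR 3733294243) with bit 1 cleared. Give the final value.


Step 1: 63624644 | 3733294243 = 3754941927
Step 2: 3754941927 & ~(1 << 1) = 3754941925

3754941925


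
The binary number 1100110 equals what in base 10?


1100110 in decimal = 102

102


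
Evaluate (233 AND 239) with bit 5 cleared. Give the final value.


Step 1: 233 & 239 = 233
Step 2: 233 & ~(1 << 5) = 201

201


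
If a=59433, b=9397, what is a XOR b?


59433 ^ 9397 = 52380

52380


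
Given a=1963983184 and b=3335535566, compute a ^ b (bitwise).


1963983184 ^ 3335535566 = 3015719582

3015719582


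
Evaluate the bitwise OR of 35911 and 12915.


0b1000110001000111 | 0b11001001110011 = 0b1011111001110111 = 48759

48759


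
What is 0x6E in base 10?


6E hex = 110 decimal

110


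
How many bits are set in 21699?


0b101010011000011 has 7 set bits

7


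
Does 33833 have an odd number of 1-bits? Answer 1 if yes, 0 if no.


0b1000010000101001 has 5 ones => parity 1

1


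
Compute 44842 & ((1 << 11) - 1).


44842 & 2047 = 1834

1834


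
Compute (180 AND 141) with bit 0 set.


Step 1: 180 & 141 = 132
Step 2: 132 | (1 << 0) = 132 | 1 = 133

133


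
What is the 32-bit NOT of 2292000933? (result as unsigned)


~0b10001000100111010010100010100101 = 0b1110111011000101101011101011010 = 2002966362 (32-bit unsigned)

2002966362


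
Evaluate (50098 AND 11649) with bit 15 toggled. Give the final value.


Step 1: 50098 & 11649 = 384
Step 2: 384 ^ (1 << 15) = 384 ^ 32768 = 33152

33152


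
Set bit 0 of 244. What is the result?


244 | (1 << 0) = 244 | 1 = 245

245


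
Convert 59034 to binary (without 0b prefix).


59034 = 1110011010011010 in binary

1110011010011010


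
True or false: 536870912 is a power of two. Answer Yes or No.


0b100000000000000000000000000000. Only one bit set => Yes

Yes


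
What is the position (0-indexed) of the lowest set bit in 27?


0b11011. Lowest set bit at position 0

0


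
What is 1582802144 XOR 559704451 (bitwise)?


0b1011110010101111010010011100000 ^ 0b100001010111000110100110000011 = 0b1111111000010111100110101100011 = 2131479907

2131479907


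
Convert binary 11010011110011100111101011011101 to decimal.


11010011110011100111101011011101 in decimal = 3553524445

3553524445


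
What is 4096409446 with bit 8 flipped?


4096409446 ^ (1 << 8) = 4096409446 ^ 256 = 4096409190

4096409190


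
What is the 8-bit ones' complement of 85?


85 ^ 255 = 170

170


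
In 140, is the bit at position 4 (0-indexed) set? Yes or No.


0b10001100, bit 4 = 0. No

No


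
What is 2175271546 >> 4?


0b10000001101010000000001001111010 >> 4 = 0b1000000110101000000000100111 = 135954471

135954471


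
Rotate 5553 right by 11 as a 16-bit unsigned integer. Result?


Rotate 0b1010110110001 right by 11 (16-bit) = 0b1011011000100010 = 46626

46626


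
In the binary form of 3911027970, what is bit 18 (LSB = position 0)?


0b11101001000111011000110100000010, position 18 = 1

1


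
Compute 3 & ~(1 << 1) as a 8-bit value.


3 & ~(1 << 1) = 1

1


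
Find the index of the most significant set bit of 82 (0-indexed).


0b1010010. Highest set bit at position 6

6


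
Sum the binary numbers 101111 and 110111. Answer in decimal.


101111 + 110111 = 1100110 = 102

102


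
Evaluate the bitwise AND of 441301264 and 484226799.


0b11010010011011011100100010000 & 0b11100110111001011011011101111 = 0b11000010011001011000000000000 = 407678976

407678976


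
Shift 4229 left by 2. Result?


0b1000010000101 << 2 = 0b100001000010100 = 16916

16916


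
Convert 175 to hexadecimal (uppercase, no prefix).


175 = AF hex

AF


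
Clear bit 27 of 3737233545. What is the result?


3737233545 & ~(1 << 27) = 3603015817

3603015817


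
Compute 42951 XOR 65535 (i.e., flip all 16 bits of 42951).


42951 ^ 65535 = 22584

22584


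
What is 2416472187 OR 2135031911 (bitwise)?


0b10010000000010000111000001111011 | 0b1111111010000100000000001100111 = 0b11111111010010100111000001111111 = 4283068543

4283068543


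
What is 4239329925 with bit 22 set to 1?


4239329925 | (1 << 22) = 4239329925 | 4194304 = 4243524229

4243524229


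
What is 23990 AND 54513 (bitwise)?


0b101110110110110 & 0b1101010011110001 = 0b101010010110000 = 21680

21680


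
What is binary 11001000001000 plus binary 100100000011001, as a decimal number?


11001000001000 + 100100000011001 = 111101000100001 = 31265

31265


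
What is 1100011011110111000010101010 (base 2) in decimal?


1100011011110111000010101010 in decimal = 208629930

208629930


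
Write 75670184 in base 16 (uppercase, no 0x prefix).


75670184 = 482A2A8 hex

482A2A8


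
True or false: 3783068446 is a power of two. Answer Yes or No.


0b11100001011111010000101100011110. Multiple bits set => No

No


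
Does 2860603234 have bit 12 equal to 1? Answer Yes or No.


0b10101010100000010101011101100010, bit 12 = 1. Yes

Yes


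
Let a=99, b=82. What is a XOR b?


99 ^ 82 = 49

49


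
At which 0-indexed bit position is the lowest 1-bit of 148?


0b10010100. Lowest set bit at position 2

2


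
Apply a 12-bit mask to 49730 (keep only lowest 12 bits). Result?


49730 & 4095 = 578

578


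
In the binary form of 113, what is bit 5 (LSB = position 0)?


0b1110001, position 5 = 1

1


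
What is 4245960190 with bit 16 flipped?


4245960190 ^ (1 << 16) = 4245960190 ^ 65536 = 4246025726

4246025726


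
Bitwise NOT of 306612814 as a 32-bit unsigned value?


~0b10010010001101000101001001110 = 0b11101101101110010111010110110001 = 3988354481 (32-bit unsigned)

3988354481


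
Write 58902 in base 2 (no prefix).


58902 = 1110011000010110 in binary

1110011000010110


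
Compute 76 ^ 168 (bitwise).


0b1001100 ^ 0b10101000 = 0b11100100 = 228

228


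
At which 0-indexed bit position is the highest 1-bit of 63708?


0b1111100011011100. Highest set bit at position 15

15


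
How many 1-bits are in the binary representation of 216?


0b11011000 has 4 set bits

4


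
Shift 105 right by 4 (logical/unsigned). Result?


0b1101001 >> 4 = 0b110 = 6

6


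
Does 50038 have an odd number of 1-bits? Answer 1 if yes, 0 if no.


0b1100001101110110 has 9 ones => parity 1

1


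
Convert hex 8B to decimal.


8B hex = 139 decimal

139


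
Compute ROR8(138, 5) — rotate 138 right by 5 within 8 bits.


Rotate 0b10001010 right by 5 (8-bit) = 0b1010100 = 84

84


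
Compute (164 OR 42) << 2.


Step 1: 164 | 42 = 174
Step 2: 174 << 2 = 696

696


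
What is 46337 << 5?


0b1011010100000001 << 5 = 0b101101010000000100000 = 1482784

1482784


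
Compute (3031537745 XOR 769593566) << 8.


Step 1: 3031537745 ^ 769593566 = 2574157967
Step 2: 2574157967 << 8 = 658984439552

658984439552


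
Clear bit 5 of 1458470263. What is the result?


1458470263 & ~(1 << 5) = 1458470231

1458470231


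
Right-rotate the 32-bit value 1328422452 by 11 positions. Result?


Rotate 0b1001111001011100001111000110100 right by 11 (32-bit) = 0b11000110100010011110010111000011 = 3330926019

3330926019


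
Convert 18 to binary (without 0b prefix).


18 = 10010 in binary

10010


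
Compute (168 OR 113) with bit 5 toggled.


Step 1: 168 | 113 = 249
Step 2: 249 ^ (1 << 5) = 249 ^ 32 = 217

217


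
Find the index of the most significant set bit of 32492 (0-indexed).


0b111111011101100. Highest set bit at position 14

14


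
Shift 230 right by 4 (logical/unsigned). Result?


0b11100110 >> 4 = 0b1110 = 14

14


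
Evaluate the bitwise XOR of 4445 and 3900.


0b1000101011101 ^ 0b111100111100 = 0b1111001100001 = 7777

7777


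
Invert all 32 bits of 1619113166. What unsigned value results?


1619113166 ^ 4294967295 = 2675854129

2675854129


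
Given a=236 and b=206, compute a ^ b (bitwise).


236 ^ 206 = 34

34


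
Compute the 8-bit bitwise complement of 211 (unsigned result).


~0b11010011 = 0b101100 = 44 (8-bit unsigned)

44


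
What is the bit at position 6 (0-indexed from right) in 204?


0b11001100, position 6 = 1

1


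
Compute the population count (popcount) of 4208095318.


0b11111010110100100111000001010110 has 17 set bits

17


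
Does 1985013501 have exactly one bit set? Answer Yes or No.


0b1110110010100001110011011111101. Multiple bits set => No

No


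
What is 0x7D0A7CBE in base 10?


7D0A7CBE hex = 2097839294 decimal

2097839294


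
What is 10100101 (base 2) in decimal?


10100101 in decimal = 165

165


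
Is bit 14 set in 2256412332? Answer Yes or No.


0b10000110011111100001111010101100, bit 14 = 0. No

No


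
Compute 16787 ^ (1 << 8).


16787 ^ (1 << 8) = 16787 ^ 256 = 16531

16531


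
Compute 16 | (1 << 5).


16 | (1 << 5) = 16 | 32 = 48

48


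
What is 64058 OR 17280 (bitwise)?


0b1111101000111010 | 0b100001110000000 = 0b1111101110111010 = 64442

64442


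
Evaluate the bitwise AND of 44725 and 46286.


0b1010111010110101 & 0b1011010011001110 = 0b1010010010000100 = 42116

42116


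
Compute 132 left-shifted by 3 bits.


0b10000100 << 3 = 0b10000100000 = 1056

1056


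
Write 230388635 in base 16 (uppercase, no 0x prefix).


230388635 = DBB739B hex

DBB739B


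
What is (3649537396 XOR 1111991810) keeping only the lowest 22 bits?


Step 1: 3649537396 ^ 1111991810 = 2613060470
Step 2: 2613060470 & 4194303 = 9078

9078


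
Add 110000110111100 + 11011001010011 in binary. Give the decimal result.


110000110111100 + 11011001010011 = 1001100000001111 = 38927

38927


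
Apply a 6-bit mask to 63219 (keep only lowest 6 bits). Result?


63219 & 63 = 51

51


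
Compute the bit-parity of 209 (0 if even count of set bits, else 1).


0b11010001 has 4 ones => parity 0

0


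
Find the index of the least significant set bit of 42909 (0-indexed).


0b1010011110011101. Lowest set bit at position 0

0


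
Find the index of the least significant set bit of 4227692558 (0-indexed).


0b11111011111111010111100000001110. Lowest set bit at position 1

1


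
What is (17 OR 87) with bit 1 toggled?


Step 1: 17 | 87 = 87
Step 2: 87 ^ (1 << 1) = 87 ^ 2 = 85

85


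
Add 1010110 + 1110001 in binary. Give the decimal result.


1010110 + 1110001 = 11000111 = 199

199


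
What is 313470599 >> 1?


0b10010101011110010111010000111 >> 1 = 0b1001010101111001011101000011 = 156735299

156735299


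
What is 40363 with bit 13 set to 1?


40363 | (1 << 13) = 40363 | 8192 = 48555

48555


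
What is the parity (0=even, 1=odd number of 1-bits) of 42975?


0b1010011111011111 has 12 ones => parity 0

0


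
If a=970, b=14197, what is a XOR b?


970 ^ 14197 = 13503

13503


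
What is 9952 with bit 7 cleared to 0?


9952 & ~(1 << 7) = 9824

9824


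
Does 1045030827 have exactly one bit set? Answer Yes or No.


0b111110010010011110011110101011. Multiple bits set => No

No


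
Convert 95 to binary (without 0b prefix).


95 = 1011111 in binary

1011111


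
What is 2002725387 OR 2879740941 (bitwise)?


0b1110111010111110010101000001011 | 0b10101011101001010101110000001101 = 0b11111111111111110111111000001111 = 4294934031

4294934031


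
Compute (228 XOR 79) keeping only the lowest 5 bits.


Step 1: 228 ^ 79 = 171
Step 2: 171 & 31 = 11

11


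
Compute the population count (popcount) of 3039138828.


0b10110101001001011001010000001100 has 13 set bits

13


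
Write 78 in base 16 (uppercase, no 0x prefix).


78 = 4E hex

4E


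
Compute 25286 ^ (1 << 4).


25286 ^ (1 << 4) = 25286 ^ 16 = 25302

25302


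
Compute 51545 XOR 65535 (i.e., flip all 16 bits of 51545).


51545 ^ 65535 = 13990

13990


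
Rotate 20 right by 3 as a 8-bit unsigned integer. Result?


Rotate 0b10100 right by 3 (8-bit) = 0b10000010 = 130

130


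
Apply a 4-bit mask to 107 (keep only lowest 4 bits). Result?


107 & 15 = 11

11


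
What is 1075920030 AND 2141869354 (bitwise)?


0b1000000001000010011110010011110 & 0b1111111101010100101010100101010 = 0b1000000001000000001010000001010 = 1075844106

1075844106


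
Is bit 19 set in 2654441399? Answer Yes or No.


0b10011110001101111000111110110111, bit 19 = 0. No

No


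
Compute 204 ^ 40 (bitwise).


0b11001100 ^ 0b101000 = 0b11100100 = 228

228


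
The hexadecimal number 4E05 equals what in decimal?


4E05 hex = 19973 decimal

19973


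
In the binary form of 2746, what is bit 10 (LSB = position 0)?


0b101010111010, position 10 = 0

0


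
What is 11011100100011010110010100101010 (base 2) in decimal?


11011100100011010110010100101010 in decimal = 3700253994

3700253994


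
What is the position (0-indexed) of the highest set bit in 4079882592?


0b11110011001011100001000101100000. Highest set bit at position 31

31


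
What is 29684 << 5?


0b111001111110100 << 5 = 0b11100111111010000000 = 949888

949888


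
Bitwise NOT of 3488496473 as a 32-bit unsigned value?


~0b11001111111011100011101101011001 = 0b110000000100011100010010100110 = 806470822 (32-bit unsigned)

806470822


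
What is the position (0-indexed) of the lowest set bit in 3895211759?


0b11101000001011000011011011101111. Lowest set bit at position 0

0


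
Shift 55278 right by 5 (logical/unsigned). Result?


0b1101011111101110 >> 5 = 0b11010111111 = 1727

1727


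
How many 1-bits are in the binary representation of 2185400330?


0b10000010010000101001000000001010 has 8 set bits

8


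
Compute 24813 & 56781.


0b110000011101101 & 0b1101110111001101 = 0b100000011001101 = 16589

16589


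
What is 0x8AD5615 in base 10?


8AD5615 hex = 145577493 decimal

145577493


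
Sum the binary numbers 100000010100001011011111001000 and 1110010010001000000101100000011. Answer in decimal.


100000010100001011011111001000 + 1110010010001000000101100000011 = 10010010100101001100001011001011 = 2459222731

2459222731


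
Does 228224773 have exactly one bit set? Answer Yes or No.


0b1101100110100110111100000101. Multiple bits set => No

No


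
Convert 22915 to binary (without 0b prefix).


22915 = 101100110000011 in binary

101100110000011


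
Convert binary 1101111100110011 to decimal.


1101111100110011 in decimal = 57139

57139


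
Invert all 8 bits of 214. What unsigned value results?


214 ^ 255 = 41

41


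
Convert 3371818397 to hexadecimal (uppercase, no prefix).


3371818397 = C8F9DD9D hex

C8F9DD9D


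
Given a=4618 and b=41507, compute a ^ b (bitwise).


4618 ^ 41507 = 45097

45097


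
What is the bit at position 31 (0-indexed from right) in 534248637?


0b11111110101111111110010111101, position 31 = 0

0


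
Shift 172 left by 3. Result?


0b10101100 << 3 = 0b10101100000 = 1376

1376


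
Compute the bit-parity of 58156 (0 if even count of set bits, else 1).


0b1110001100101100 has 8 ones => parity 0

0


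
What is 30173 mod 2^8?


30173 & 255 = 221

221


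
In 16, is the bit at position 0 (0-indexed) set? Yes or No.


0b10000, bit 0 = 0. No

No


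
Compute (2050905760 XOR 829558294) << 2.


Step 1: 2050905760 ^ 829558294 = 1263294646
Step 2: 1263294646 << 2 = 5053178584

5053178584


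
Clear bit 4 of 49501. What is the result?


49501 & ~(1 << 4) = 49485

49485


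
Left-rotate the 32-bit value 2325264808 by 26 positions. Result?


Rotate 0b10001010100110001011100110101000 left by 26 (32-bit) = 0b10100010001010100110001011100110 = 2720686822

2720686822


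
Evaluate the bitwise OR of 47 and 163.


0b101111 | 0b10100011 = 0b10101111 = 175

175


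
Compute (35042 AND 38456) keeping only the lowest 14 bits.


Step 1: 35042 & 38456 = 32800
Step 2: 32800 & 16383 = 32

32


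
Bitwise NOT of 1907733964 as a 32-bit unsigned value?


~0b1110001101101011011010111001100 = 0b10001110010010100100101000110011 = 2387233331 (32-bit unsigned)

2387233331


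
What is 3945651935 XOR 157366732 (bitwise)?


0b11101011001011011101111011011111 ^ 0b1001011000010011100111001100 = 0b11100010010011001110011100010011 = 3796690707

3796690707


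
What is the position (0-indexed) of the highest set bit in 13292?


0b11001111101100. Highest set bit at position 13

13


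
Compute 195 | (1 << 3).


195 | (1 << 3) = 195 | 8 = 203

203


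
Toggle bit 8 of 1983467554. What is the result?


1983467554 ^ (1 << 8) = 1983467554 ^ 256 = 1983467810

1983467810


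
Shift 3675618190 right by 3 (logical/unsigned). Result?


0b11011011000101010111101110001110 >> 3 = 0b11011011000101010111101110001 = 459452273

459452273


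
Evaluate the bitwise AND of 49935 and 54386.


0b1100001100001111 & 0b1101010001110010 = 0b1100000000000010 = 49154

49154


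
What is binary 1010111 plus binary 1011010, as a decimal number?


1010111 + 1011010 = 10110001 = 177

177


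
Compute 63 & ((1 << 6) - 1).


63 & 63 = 63

63
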